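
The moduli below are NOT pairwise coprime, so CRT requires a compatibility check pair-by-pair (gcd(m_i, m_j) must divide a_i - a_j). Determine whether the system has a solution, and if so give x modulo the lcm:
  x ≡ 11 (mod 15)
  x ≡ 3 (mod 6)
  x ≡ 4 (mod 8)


Moduli 15, 6, 8 are not pairwise coprime, so CRT works modulo lcm(m_i) when all pairwise compatibility conditions hold.
Pairwise compatibility: gcd(m_i, m_j) must divide a_i - a_j for every pair.
Merge one congruence at a time:
  Start: x ≡ 11 (mod 15).
  Combine with x ≡ 3 (mod 6): gcd(15, 6) = 3, and 3 - 11 = -8 is NOT divisible by 3.
    ⇒ system is inconsistent (no integer solution).

No solution (the system is inconsistent).


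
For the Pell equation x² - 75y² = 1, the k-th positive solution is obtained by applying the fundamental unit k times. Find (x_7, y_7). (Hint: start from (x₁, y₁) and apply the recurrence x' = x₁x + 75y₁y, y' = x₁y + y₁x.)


Step 1: Find the fundamental solution (x₁, y₁) of x² - 75y² = 1.
  Expand √75 as a continued fraction. a₀ = ⌊√75⌋ = 8; iterate m_{k+1} = d_k·a_k − m_k, d_{k+1} = (75 − m_{k+1}²)/d_k, a_{k+1} = ⌊(a₀ + m_{k+1})/d_{k+1}⌋ (starting m₀ = 0, d₀ = 1), with convergents p_k = a_k·p_{k-1} + p_{k-2}, q_k = a_k·q_{k-1} + q_{k-2} (p₋₁ = 1, q₋₁ = 0):
  k = 0: a₀ = 8; p₀/q₀ = 8/1; p₀² − 75·q₀² = 64 − 75 = -11.
  k = 1: m = 8, d = 11, a = ⌊(8 + 8)/11⌋ = 1; p/q = (1·8 + 1)/(1·1 + 0) = 9/1; p² − 75·q² = 81 − 75 = 6.
  k = 2: m = 3, d = 6, a = ⌊(8 + 3)/6⌋ = 1; p/q = (1·9 + 8)/(1·1 + 1) = 17/2; p² − 75·q² = 289 − 300 = -11.
  k = 3: m = 3, d = 11, a = ⌊(8 + 3)/11⌋ = 1; p/q = (1·17 + 9)/(1·2 + 1) = 26/3; p² − 75·q² = 676 − 675 = 1.
  The first convergent with p² − 75·q² = 1 gives the fundamental solution (x₁, y₁) = (26, 3).
Step 2: Apply the recurrence (x_{n+1}, y_{n+1}) = (x₁x_n + 75y₁y_n, x₁y_n + y₁x_n) repeatedly.
  From (x_1, y_1) = (26, 3): x_2 = 26·26 + 75·3·3 = 1351; y_2 = 26·3 + 3·26 = 156.
  From (x_2, y_2) = (1351, 156): x_3 = 26·1351 + 75·3·156 = 70226; y_3 = 26·156 + 3·1351 = 8109.
  From (x_3, y_3) = (70226, 8109): x_4 = 26·70226 + 75·3·8109 = 3650401; y_4 = 26·8109 + 3·70226 = 421512.
  From (x_4, y_4) = (3650401, 421512): x_5 = 26·3650401 + 75·3·421512 = 189750626; y_5 = 26·421512 + 3·3650401 = 21910515.
  From (x_5, y_5) = (189750626, 21910515): x_6 = 26·189750626 + 75·3·21910515 = 9863382151; y_6 = 26·21910515 + 3·189750626 = 1138925268.
  From (x_6, y_6) = (9863382151, 1138925268): x_7 = 26·9863382151 + 75·3·1138925268 = 512706121226; y_7 = 26·1138925268 + 3·9863382151 = 59202203421.
Step 3: Verify x_7² - 75·y_7² = 262867566742609807743076 - 262867566742609807743075 = 1 (should be 1). ✓

(x_1, y_1) = (26, 3); (x_7, y_7) = (512706121226, 59202203421).


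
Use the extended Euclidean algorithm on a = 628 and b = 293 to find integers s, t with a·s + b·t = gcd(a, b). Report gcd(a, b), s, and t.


Euclidean algorithm on (628, 293) — divide until remainder is 0:
  628 = 2 · 293 + 42
  293 = 6 · 42 + 41
  42 = 1 · 41 + 1
  41 = 41 · 1 + 0
gcd(628, 293) = 1.
Track Bezout coefficients alongside the remainders: start with r₀ = 628 = a·1 + b·0 (s = 1, t = 0) and r₁ = 293 = a·0 + b·1 (s = 0, t = 1); each new remainder r_{k+1} = r_{k-1} − q_k·r_k inherits s_{k+1} = s_{k-1} − q_k·s_k, t_{k+1} = t_{k-1} − q_k·t_k, so r_k = a·s_k + b·t_k at every step:
  q = 2: r = 42, s = 1 − 2·0 = 1, t = 0 − 2·1 = -2  (check: 628·1 + 293·(-2) = 42)
  q = 6: r = 41, s = 0 − 6·1 = -6, t = 1 − 6·(-2) = 13  (check: 628·(-6) + 293·13 = 41)
  q = 1: r = 1, s = 1 − 1·(-6) = 7, t = -2 − 1·13 = -15  (check: 628·7 + 293·(-15) = 1)
The row with r = 1 (the gcd) gives the Bezout coefficients s = 7, t = -15.
Result: 628 · (7) + 293 · (-15) = 1.

gcd(628, 293) = 1; s = 7, t = -15 (check: 628·7 + 293·(-15) = 1).


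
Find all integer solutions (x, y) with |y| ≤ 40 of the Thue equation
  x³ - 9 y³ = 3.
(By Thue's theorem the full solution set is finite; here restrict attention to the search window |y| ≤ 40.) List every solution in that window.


The equation is x³ - 9y³ = 3. For fixed y, x³ = 9·y³ + 3, so a solution requires the RHS to be a perfect cube.
Strategy: iterate y from -40 to 40, compute RHS = 9·y³ + 3, and check whether it is a (positive or negative) perfect cube.
Check small values of y:
  y = 0: RHS = 3 is not a perfect cube.
  y = 1: RHS = 12 is not a perfect cube.
  y = -1: RHS = -6 is not a perfect cube.
  y = 2: RHS = 75 is not a perfect cube.
  y = -2: RHS = -69 is not a perfect cube.
  y = 3: RHS = 246 is not a perfect cube.
  y = -3: RHS = -240 is not a perfect cube.
Continuing the search up to |y| = 40 finds no solutions either.
No (x, y) in the scanned range satisfies the equation.

No integer solutions with |y| ≤ 40.


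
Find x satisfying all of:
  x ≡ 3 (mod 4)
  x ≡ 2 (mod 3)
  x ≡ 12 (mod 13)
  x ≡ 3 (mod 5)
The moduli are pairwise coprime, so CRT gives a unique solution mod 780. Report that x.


Product of moduli M = 4 · 3 · 13 · 5 = 780.
Merge one congruence at a time:
  Start: x ≡ 3 (mod 4).
  Combine with x ≡ 2 (mod 3); new modulus lcm = 12.
    Write x = 3 + 4·t and substitute into x ≡ 2 (mod 3): 4·t ≡ 2 − 3 = -1 (mod 3).
    Reduce coefficients mod 3: 1·t ≡ 2 (mod 3).
    So t ≡ 2 (mod 3).
    Then x = 3 + 4·2 = 11, valid modulo lcm(4, 3) = 12: x ≡ 11 (mod 12).
  Combine with x ≡ 12 (mod 13); new modulus lcm = 156.
    Write x = 11 + 12·t and substitute into x ≡ 12 (mod 13): 12·t ≡ 12 − 11 = 1 (mod 13).
    The inverse of 12 mod 13 is 12 (since 12·12 = 144 = 11·13 + 1), so t ≡ 12·1 = 12 ≡ 12 (mod 13).
    Then x = 11 + 12·12 = 155, valid modulo lcm(12, 13) = 156: x ≡ 155 (mod 156).
  Combine with x ≡ 3 (mod 5); new modulus lcm = 780.
    Write x = 155 + 156·t and substitute into x ≡ 3 (mod 5): 156·t ≡ 3 − 155 = -152 (mod 5).
    Reduce coefficients mod 5: 1·t ≡ 3 (mod 5).
    So t ≡ 3 (mod 5).
    Then x = 155 + 156·3 = 623, valid modulo lcm(156, 5) = 780: x ≡ 623 (mod 780).
Verify against each original: 623 mod 4 = 3, 623 mod 3 = 2, 623 mod 13 = 12, 623 mod 5 = 3.

x ≡ 623 (mod 780).


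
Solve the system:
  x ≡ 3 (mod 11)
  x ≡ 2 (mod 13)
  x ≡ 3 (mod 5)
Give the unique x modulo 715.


Moduli 11, 13, 5 are pairwise coprime; by CRT there is a unique solution modulo M = 11 · 13 · 5 = 715.
Solve pairwise, accumulating the modulus:
  Start with x ≡ 3 (mod 11).
  Combine with x ≡ 2 (mod 13): since gcd(11, 13) = 1, we get a unique residue mod 143.
    Write x = 3 + 11·t and substitute into x ≡ 2 (mod 13): 11·t ≡ 2 − 3 = -1 (mod 13).
    Reduce coefficients mod 13: 11·t ≡ 12 (mod 13).
    The inverse of 11 mod 13 is 6 (since 11·6 = 66 = 5·13 + 1), so t ≡ 6·12 = 72 ≡ 7 (mod 13).
    Then x = 3 + 11·7 = 80, valid modulo lcm(11, 13) = 143: x ≡ 80 (mod 143).
  Combine with x ≡ 3 (mod 5): since gcd(143, 5) = 1, we get a unique residue mod 715.
    Write x = 80 + 143·t and substitute into x ≡ 3 (mod 5): 143·t ≡ 3 − 80 = -77 (mod 5).
    Reduce coefficients mod 5: 3·t ≡ 3 (mod 5).
    The inverse of 3 mod 5 is 2 (since 3·2 = 6 = 1·5 + 1), so t ≡ 2·3 = 6 ≡ 1 (mod 5).
    Then x = 80 + 143·1 = 223, valid modulo lcm(143, 5) = 715: x ≡ 223 (mod 715).
Verify: 223 mod 11 = 3 ✓, 223 mod 13 = 2 ✓, 223 mod 5 = 3 ✓.

x ≡ 223 (mod 715).


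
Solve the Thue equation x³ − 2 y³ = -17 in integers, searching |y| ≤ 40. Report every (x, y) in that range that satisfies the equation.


The equation is x³ - 2y³ = -17. For fixed y, x³ = 2·y³ − 17, so a solution requires the RHS to be a perfect cube.
Strategy: iterate y from -40 to 40, compute RHS = 2·y³ − 17, and check whether it is a (positive or negative) perfect cube.
Check small values of y:
  y = 0: RHS = -17 is not a perfect cube.
  y = 1: RHS = -15 is not a perfect cube.
  y = -1: RHS = -19 is not a perfect cube.
  y = 2: RHS = -1 = (-1)³ ⇒ x = -1 works.
  y = -2: RHS = -33 is not a perfect cube.
  y = 3: RHS = 37 is not a perfect cube.
  y = -3: RHS = -71 is not a perfect cube.
Continuing the search up to |y| = 40 finds no further solutions beyond those listed.
Collected solutions: (-1, 2).

Solutions (with |y| ≤ 40): (-1, 2).


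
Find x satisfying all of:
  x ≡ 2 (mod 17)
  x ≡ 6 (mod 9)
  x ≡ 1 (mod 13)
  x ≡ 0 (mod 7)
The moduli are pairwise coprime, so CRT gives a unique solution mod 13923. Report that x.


Product of moduli M = 17 · 9 · 13 · 7 = 13923.
Merge one congruence at a time:
  Start: x ≡ 2 (mod 17).
  Combine with x ≡ 6 (mod 9); new modulus lcm = 153.
    Write x = 2 + 17·t and substitute into x ≡ 6 (mod 9): 17·t ≡ 6 − 2 = 4 (mod 9).
    Reduce coefficients mod 9: 8·t ≡ 4 (mod 9).
    The inverse of 8 mod 9 is 8 (since 8·8 = 64 = 7·9 + 1), so t ≡ 8·4 = 32 ≡ 5 (mod 9).
    Then x = 2 + 17·5 = 87, valid modulo lcm(17, 9) = 153: x ≡ 87 (mod 153).
  Combine with x ≡ 1 (mod 13); new modulus lcm = 1989.
    Write x = 87 + 153·t and substitute into x ≡ 1 (mod 13): 153·t ≡ 1 − 87 = -86 (mod 13).
    Reduce coefficients mod 13: 10·t ≡ 5 (mod 13).
    The inverse of 10 mod 13 is 4 (since 10·4 = 40 = 3·13 + 1), so t ≡ 4·5 = 20 ≡ 7 (mod 13).
    Then x = 87 + 153·7 = 1158, valid modulo lcm(153, 13) = 1989: x ≡ 1158 (mod 1989).
  Combine with x ≡ 0 (mod 7); new modulus lcm = 13923.
    Write x = 1158 + 1989·t and substitute into x ≡ 0 (mod 7): 1989·t ≡ 0 − 1158 = -1158 (mod 7).
    Reduce coefficients mod 7: 1·t ≡ 4 (mod 7).
    So t ≡ 4 (mod 7).
    Then x = 1158 + 1989·4 = 9114, valid modulo lcm(1989, 7) = 13923: x ≡ 9114 (mod 13923).
Verify against each original: 9114 mod 17 = 2, 9114 mod 9 = 6, 9114 mod 13 = 1, 9114 mod 7 = 0.

x ≡ 9114 (mod 13923).


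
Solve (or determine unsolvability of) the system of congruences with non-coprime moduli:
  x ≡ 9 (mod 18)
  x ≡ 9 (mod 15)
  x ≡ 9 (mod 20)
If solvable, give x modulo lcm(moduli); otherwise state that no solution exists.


Moduli 18, 15, 20 are not pairwise coprime, so CRT works modulo lcm(m_i) when all pairwise compatibility conditions hold.
Pairwise compatibility: gcd(m_i, m_j) must divide a_i - a_j for every pair.
Merge one congruence at a time:
  Start: x ≡ 9 (mod 18).
  Combine with x ≡ 9 (mod 15): gcd(18, 15) = 3; 9 - 9 = 0, which IS divisible by 3, so compatible.
    Write x = 9 + 18·t and substitute into x ≡ 9 (mod 15): 18·t ≡ 9 − 9 = 0 (mod 15).
    Divide the congruence (and modulus) by g = 3: 6·t ≡ 0 (mod 5).
    Reduce coefficients mod 5: 1·t ≡ 0 (mod 5).
    So t ≡ 0 (mod 5).
    Then x = 9 + 18·0 = 9, valid modulo lcm(18, 15) = 90: x ≡ 9 (mod 90).
  Combine with x ≡ 9 (mod 20): gcd(90, 20) = 10; 9 - 9 = 0, which IS divisible by 10, so compatible.
    Write x = 9 + 90·t and substitute into x ≡ 9 (mod 20): 90·t ≡ 9 − 9 = 0 (mod 20).
    Divide the congruence (and modulus) by g = 10: 9·t ≡ 0 (mod 2).
    Reduce coefficients mod 2: 1·t ≡ 0 (mod 2).
    So t ≡ 0 (mod 2).
    Then x = 9 + 90·0 = 9, valid modulo lcm(90, 20) = 180: x ≡ 9 (mod 180).
Verify: 9 mod 18 = 9, 9 mod 15 = 9, 9 mod 20 = 9.

x ≡ 9 (mod 180).


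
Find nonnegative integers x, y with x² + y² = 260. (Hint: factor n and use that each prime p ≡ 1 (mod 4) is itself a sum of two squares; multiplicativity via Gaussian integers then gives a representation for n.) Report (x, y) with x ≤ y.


Step 1: Factor n = 260 = 2^2 · 5 · 13.
Step 2: Check the mod-4 condition on each prime factor: 2 = 2 (special); 5 ≡ 1 (mod 4), exponent 1; 13 ≡ 1 (mod 4), exponent 1.
All primes ≡ 3 (mod 4) appear to even exponent (or don't appear), so by the two-squares theorem n IS expressible as a sum of two squares.
Step 3: Build a representation. Group n = k² · m with k = 2 and m = 5 · 13 = 65 (a product of primes ≡ 1 (mod 4)); a representation of m scales to one of n via (k·x)² + (k·y)² = k²(x² + y²). Each prime p ≡ 1 (mod 4) is itself a sum of two squares; find a² by testing p − a² for a perfect square:
  5: 5 − 1² = 4 = 2² ⇒ 5 = 1² + 2².
  13: 13 − 1² = 12, 13 − 2² = 9 = 3² ⇒ 13 = 2² + 3².
  Combine using the Brahmagupta–Fibonacci identity (a² + b²)(c² + d²) = (ac − bd)² + (ad + bc)² = (ac + bd)² + (ad − bc)²:
  5 · 13 = 65: from (1² + 2²)(2² + 3²), take (1·2 − 2·3, 1·3 + 2·2) = (2 − 6, 3 + 4) = (-4, 7); dropping signs (only squares matter) gives (4, 7); check 4² + 7² = 16 + 49 = 65 ✓.
  Scale by k = 2: (2·4, 2·7) = (8, 14).
Step 4: Order so x ≤ y and verify: 8² + 14² = 64 + 196 = 260 = n. ✓

n = 260 = 8² + 14² (one valid representation with x ≤ y).


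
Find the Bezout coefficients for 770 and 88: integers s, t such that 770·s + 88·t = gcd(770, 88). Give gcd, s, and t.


Euclidean algorithm on (770, 88) — divide until remainder is 0:
  770 = 8 · 88 + 66
  88 = 1 · 66 + 22
  66 = 3 · 22 + 0
gcd(770, 88) = 22.
Track Bezout coefficients alongside the remainders: start with r₀ = 770 = a·1 + b·0 (s = 1, t = 0) and r₁ = 88 = a·0 + b·1 (s = 0, t = 1); each new remainder r_{k+1} = r_{k-1} − q_k·r_k inherits s_{k+1} = s_{k-1} − q_k·s_k, t_{k+1} = t_{k-1} − q_k·t_k, so r_k = a·s_k + b·t_k at every step:
  q = 8: r = 66, s = 1 − 8·0 = 1, t = 0 − 8·1 = -8  (check: 770·1 + 88·(-8) = 66)
  q = 1: r = 22, s = 0 − 1·1 = -1, t = 1 − 1·(-8) = 9  (check: 770·(-1) + 88·9 = 22)
The row with r = 22 (the gcd) gives the Bezout coefficients s = -1, t = 9.
Result: 770 · (-1) + 88 · (9) = 22.

gcd(770, 88) = 22; s = -1, t = 9 (check: 770·(-1) + 88·9 = 22).


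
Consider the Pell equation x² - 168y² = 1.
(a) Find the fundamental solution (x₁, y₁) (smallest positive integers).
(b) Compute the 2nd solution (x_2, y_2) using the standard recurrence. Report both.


Step 1: Find the fundamental solution (x₁, y₁) of x² - 168y² = 1.
  Expand √168 as a continued fraction. a₀ = ⌊√168⌋ = 12; iterate m_{k+1} = d_k·a_k − m_k, d_{k+1} = (168 − m_{k+1}²)/d_k, a_{k+1} = ⌊(a₀ + m_{k+1})/d_{k+1}⌋ (starting m₀ = 0, d₀ = 1), with convergents p_k = a_k·p_{k-1} + p_{k-2}, q_k = a_k·q_{k-1} + q_{k-2} (p₋₁ = 1, q₋₁ = 0):
  k = 0: a₀ = 12; p₀/q₀ = 12/1; p₀² − 168·q₀² = 144 − 168 = -24.
  k = 1: m = 12, d = 24, a = ⌊(12 + 12)/24⌋ = 1; p/q = (1·12 + 1)/(1·1 + 0) = 13/1; p² − 168·q² = 169 − 168 = 1.
  The first convergent with p² − 168·q² = 1 gives the fundamental solution (x₁, y₁) = (13, 1).
Step 2: Apply the recurrence (x_{n+1}, y_{n+1}) = (x₁x_n + 168y₁y_n, x₁y_n + y₁x_n) repeatedly.
  From (x_1, y_1) = (13, 1): x_2 = 13·13 + 168·1·1 = 337; y_2 = 13·1 + 1·13 = 26.
Step 3: Verify x_2² - 168·y_2² = 113569 - 113568 = 1 (should be 1). ✓

(x_1, y_1) = (13, 1); (x_2, y_2) = (337, 26).


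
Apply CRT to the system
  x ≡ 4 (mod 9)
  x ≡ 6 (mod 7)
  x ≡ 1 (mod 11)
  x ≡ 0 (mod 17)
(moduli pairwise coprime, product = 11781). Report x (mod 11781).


Product of moduli M = 9 · 7 · 11 · 17 = 11781.
Merge one congruence at a time:
  Start: x ≡ 4 (mod 9).
  Combine with x ≡ 6 (mod 7); new modulus lcm = 63.
    Write x = 4 + 9·t and substitute into x ≡ 6 (mod 7): 9·t ≡ 6 − 4 = 2 (mod 7).
    Reduce coefficients mod 7: 2·t ≡ 2 (mod 7).
    The inverse of 2 mod 7 is 4 (since 2·4 = 8 = 1·7 + 1), so t ≡ 4·2 = 8 ≡ 1 (mod 7).
    Then x = 4 + 9·1 = 13, valid modulo lcm(9, 7) = 63: x ≡ 13 (mod 63).
  Combine with x ≡ 1 (mod 11); new modulus lcm = 693.
    Write x = 13 + 63·t and substitute into x ≡ 1 (mod 11): 63·t ≡ 1 − 13 = -12 (mod 11).
    Reduce coefficients mod 11: 8·t ≡ 10 (mod 11).
    The inverse of 8 mod 11 is 7 (since 8·7 = 56 = 5·11 + 1), so t ≡ 7·10 = 70 ≡ 4 (mod 11).
    Then x = 13 + 63·4 = 265, valid modulo lcm(63, 11) = 693: x ≡ 265 (mod 693).
  Combine with x ≡ 0 (mod 17); new modulus lcm = 11781.
    Write x = 265 + 693·t and substitute into x ≡ 0 (mod 17): 693·t ≡ 0 − 265 = -265 (mod 17).
    Reduce coefficients mod 17: 13·t ≡ 7 (mod 17).
    The inverse of 13 mod 17 is 4 (since 13·4 = 52 = 3·17 + 1), so t ≡ 4·7 = 28 ≡ 11 (mod 17).
    Then x = 265 + 693·11 = 7888, valid modulo lcm(693, 17) = 11781: x ≡ 7888 (mod 11781).
Verify against each original: 7888 mod 9 = 4, 7888 mod 7 = 6, 7888 mod 11 = 1, 7888 mod 17 = 0.

x ≡ 7888 (mod 11781).


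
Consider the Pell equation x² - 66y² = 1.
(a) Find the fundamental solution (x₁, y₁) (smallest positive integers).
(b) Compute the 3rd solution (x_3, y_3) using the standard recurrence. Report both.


Step 1: Find the fundamental solution (x₁, y₁) of x² - 66y² = 1.
  Expand √66 as a continued fraction. a₀ = ⌊√66⌋ = 8; iterate m_{k+1} = d_k·a_k − m_k, d_{k+1} = (66 − m_{k+1}²)/d_k, a_{k+1} = ⌊(a₀ + m_{k+1})/d_{k+1}⌋ (starting m₀ = 0, d₀ = 1), with convergents p_k = a_k·p_{k-1} + p_{k-2}, q_k = a_k·q_{k-1} + q_{k-2} (p₋₁ = 1, q₋₁ = 0):
  k = 0: a₀ = 8; p₀/q₀ = 8/1; p₀² − 66·q₀² = 64 − 66 = -2.
  k = 1: m = 8, d = 2, a = ⌊(8 + 8)/2⌋ = 8; p/q = (8·8 + 1)/(8·1 + 0) = 65/8; p² − 66·q² = 4225 − 4224 = 1.
  The first convergent with p² − 66·q² = 1 gives the fundamental solution (x₁, y₁) = (65, 8).
Step 2: Apply the recurrence (x_{n+1}, y_{n+1}) = (x₁x_n + 66y₁y_n, x₁y_n + y₁x_n) repeatedly.
  From (x_1, y_1) = (65, 8): x_2 = 65·65 + 66·8·8 = 8449; y_2 = 65·8 + 8·65 = 1040.
  From (x_2, y_2) = (8449, 1040): x_3 = 65·8449 + 66·8·1040 = 1098305; y_3 = 65·1040 + 8·8449 = 135192.
Step 3: Verify x_3² - 66·y_3² = 1206273873025 - 1206273873024 = 1 (should be 1). ✓

(x_1, y_1) = (65, 8); (x_3, y_3) = (1098305, 135192).


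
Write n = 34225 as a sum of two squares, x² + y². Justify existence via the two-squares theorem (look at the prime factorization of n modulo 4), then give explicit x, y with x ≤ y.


Step 1: Factor n = 34225 = 5^2 · 37^2.
Step 2: Check the mod-4 condition on each prime factor: 5 ≡ 1 (mod 4), exponent 2; 37 ≡ 1 (mod 4), exponent 2.
All primes ≡ 3 (mod 4) appear to even exponent (or don't appear), so by the two-squares theorem n IS expressible as a sum of two squares.
Step 3: Build a representation. Group n = k² · m with k = 5 and m = 37 · 37 = 1369 (a product of primes ≡ 1 (mod 4)); a representation of m scales to one of n via (k·x)² + (k·y)² = k²(x² + y²). Each prime p ≡ 1 (mod 4) is itself a sum of two squares; find a² by testing p − a² for a perfect square:
  37: 37 − 1² = 36 = 6² ⇒ 37 = 1² + 6².
  Combine using the Brahmagupta–Fibonacci identity (a² + b²)(c² + d²) = (ac − bd)² + (ad + bc)² = (ac + bd)² + (ad − bc)²:
  37 · 37 = 1369: from (1² + 6²)(1² + 6²), take (1·1 − 6·6, 1·6 + 6·1) = (1 − 36, 6 + 6) = (-35, 12); dropping signs (only squares matter) gives (35, 12); check 35² + 12² = 1225 + 144 = 1369 ✓.
  Scale by k = 5: (5·35, 5·12) = (175, 60).
Step 4: Order so x ≤ y and verify: 60² + 175² = 3600 + 30625 = 34225 = n. ✓

n = 34225 = 60² + 175² (one valid representation with x ≤ y).


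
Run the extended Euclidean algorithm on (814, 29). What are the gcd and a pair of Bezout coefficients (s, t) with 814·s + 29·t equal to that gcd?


Euclidean algorithm on (814, 29) — divide until remainder is 0:
  814 = 28 · 29 + 2
  29 = 14 · 2 + 1
  2 = 2 · 1 + 0
gcd(814, 29) = 1.
Track Bezout coefficients alongside the remainders: start with r₀ = 814 = a·1 + b·0 (s = 1, t = 0) and r₁ = 29 = a·0 + b·1 (s = 0, t = 1); each new remainder r_{k+1} = r_{k-1} − q_k·r_k inherits s_{k+1} = s_{k-1} − q_k·s_k, t_{k+1} = t_{k-1} − q_k·t_k, so r_k = a·s_k + b·t_k at every step:
  q = 28: r = 2, s = 1 − 28·0 = 1, t = 0 − 28·1 = -28  (check: 814·1 + 29·(-28) = 2)
  q = 14: r = 1, s = 0 − 14·1 = -14, t = 1 − 14·(-28) = 393  (check: 814·(-14) + 29·393 = 1)
The row with r = 1 (the gcd) gives the Bezout coefficients s = -14, t = 393.
Result: 814 · (-14) + 29 · (393) = 1.

gcd(814, 29) = 1; s = -14, t = 393 (check: 814·(-14) + 29·393 = 1).


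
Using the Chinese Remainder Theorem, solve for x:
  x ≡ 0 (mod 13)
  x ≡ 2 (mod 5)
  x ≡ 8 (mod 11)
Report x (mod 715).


Moduli 13, 5, 11 are pairwise coprime; by CRT there is a unique solution modulo M = 13 · 5 · 11 = 715.
Solve pairwise, accumulating the modulus:
  Start with x ≡ 0 (mod 13).
  Combine with x ≡ 2 (mod 5): since gcd(13, 5) = 1, we get a unique residue mod 65.
    Write x = 0 + 13·t and substitute into x ≡ 2 (mod 5): 13·t ≡ 2 − 0 = 2 (mod 5).
    Reduce coefficients mod 5: 3·t ≡ 2 (mod 5).
    The inverse of 3 mod 5 is 2 (since 3·2 = 6 = 1·5 + 1), so t ≡ 2·2 = 4 ≡ 4 (mod 5).
    Then x = 0 + 13·4 = 52, valid modulo lcm(13, 5) = 65: x ≡ 52 (mod 65).
  Combine with x ≡ 8 (mod 11): since gcd(65, 11) = 1, we get a unique residue mod 715.
    Write x = 52 + 65·t and substitute into x ≡ 8 (mod 11): 65·t ≡ 8 − 52 = -44 (mod 11).
    Reduce coefficients mod 11: 10·t ≡ 0 (mod 11).
    The inverse of 10 mod 11 is 10 (since 10·10 = 100 = 9·11 + 1), so t ≡ 10·0 = 0 ≡ 0 (mod 11).
    Then x = 52 + 65·0 = 52, valid modulo lcm(65, 11) = 715: x ≡ 52 (mod 715).
Verify: 52 mod 13 = 0 ✓, 52 mod 5 = 2 ✓, 52 mod 11 = 8 ✓.

x ≡ 52 (mod 715).


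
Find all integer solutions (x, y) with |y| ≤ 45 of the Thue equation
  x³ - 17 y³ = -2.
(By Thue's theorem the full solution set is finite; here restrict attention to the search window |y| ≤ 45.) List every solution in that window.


The equation is x³ - 17y³ = -2. For fixed y, x³ = 17·y³ − 2, so a solution requires the RHS to be a perfect cube.
Strategy: iterate y from -45 to 45, compute RHS = 17·y³ − 2, and check whether it is a (positive or negative) perfect cube.
Check small values of y:
  y = 0: RHS = -2 is not a perfect cube.
  y = 1: RHS = 15 is not a perfect cube.
  y = -1: RHS = -19 is not a perfect cube.
  y = 2: RHS = 134 is not a perfect cube.
  y = -2: RHS = -138 is not a perfect cube.
  y = 3: RHS = 457 is not a perfect cube.
  y = -3: RHS = -461 is not a perfect cube.
Continuing the search up to |y| = 45 finds no solutions either.
No (x, y) in the scanned range satisfies the equation.

No integer solutions with |y| ≤ 45.


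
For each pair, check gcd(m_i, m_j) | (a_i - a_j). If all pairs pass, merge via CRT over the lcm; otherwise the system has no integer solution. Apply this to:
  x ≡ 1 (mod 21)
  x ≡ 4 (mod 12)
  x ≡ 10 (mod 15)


Moduli 21, 12, 15 are not pairwise coprime, so CRT works modulo lcm(m_i) when all pairwise compatibility conditions hold.
Pairwise compatibility: gcd(m_i, m_j) must divide a_i - a_j for every pair.
Merge one congruence at a time:
  Start: x ≡ 1 (mod 21).
  Combine with x ≡ 4 (mod 12): gcd(21, 12) = 3; 4 - 1 = 3, which IS divisible by 3, so compatible.
    Write x = 1 + 21·t and substitute into x ≡ 4 (mod 12): 21·t ≡ 4 − 1 = 3 (mod 12).
    Divide the congruence (and modulus) by g = 3: 7·t ≡ 1 (mod 4).
    Reduce coefficients mod 4: 3·t ≡ 1 (mod 4).
    The inverse of 3 mod 4 is 3 (since 3·3 = 9 = 2·4 + 1), so t ≡ 3·1 = 3 ≡ 3 (mod 4).
    Then x = 1 + 21·3 = 64, valid modulo lcm(21, 12) = 84: x ≡ 64 (mod 84).
  Combine with x ≡ 10 (mod 15): gcd(84, 15) = 3; 10 - 64 = -54, which IS divisible by 3, so compatible.
    Write x = 64 + 84·t and substitute into x ≡ 10 (mod 15): 84·t ≡ 10 − 64 = -54 (mod 15).
    Divide the congruence (and modulus) by g = 3: 28·t ≡ -18 (mod 5).
    Reduce coefficients mod 5: 3·t ≡ 2 (mod 5).
    The inverse of 3 mod 5 is 2 (since 3·2 = 6 = 1·5 + 1), so t ≡ 2·2 = 4 ≡ 4 (mod 5).
    Then x = 64 + 84·4 = 400, valid modulo lcm(84, 15) = 420: x ≡ 400 (mod 420).
Verify: 400 mod 21 = 1, 400 mod 12 = 4, 400 mod 15 = 10.

x ≡ 400 (mod 420).


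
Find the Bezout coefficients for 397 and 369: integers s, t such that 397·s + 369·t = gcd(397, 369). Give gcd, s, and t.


Euclidean algorithm on (397, 369) — divide until remainder is 0:
  397 = 1 · 369 + 28
  369 = 13 · 28 + 5
  28 = 5 · 5 + 3
  5 = 1 · 3 + 2
  3 = 1 · 2 + 1
  2 = 2 · 1 + 0
gcd(397, 369) = 1.
Track Bezout coefficients alongside the remainders: start with r₀ = 397 = a·1 + b·0 (s = 1, t = 0) and r₁ = 369 = a·0 + b·1 (s = 0, t = 1); each new remainder r_{k+1} = r_{k-1} − q_k·r_k inherits s_{k+1} = s_{k-1} − q_k·s_k, t_{k+1} = t_{k-1} − q_k·t_k, so r_k = a·s_k + b·t_k at every step:
  q = 1: r = 28, s = 1 − 1·0 = 1, t = 0 − 1·1 = -1  (check: 397·1 + 369·(-1) = 28)
  q = 13: r = 5, s = 0 − 13·1 = -13, t = 1 − 13·(-1) = 14  (check: 397·(-13) + 369·14 = 5)
  q = 5: r = 3, s = 1 − 5·(-13) = 66, t = -1 − 5·14 = -71  (check: 397·66 + 369·(-71) = 3)
  q = 1: r = 2, s = -13 − 1·66 = -79, t = 14 − 1·(-71) = 85  (check: 397·(-79) + 369·85 = 2)
  q = 1: r = 1, s = 66 − 1·(-79) = 145, t = -71 − 1·85 = -156  (check: 397·145 + 369·(-156) = 1)
The row with r = 1 (the gcd) gives the Bezout coefficients s = 145, t = -156.
Result: 397 · (145) + 369 · (-156) = 1.

gcd(397, 369) = 1; s = 145, t = -156 (check: 397·145 + 369·(-156) = 1).


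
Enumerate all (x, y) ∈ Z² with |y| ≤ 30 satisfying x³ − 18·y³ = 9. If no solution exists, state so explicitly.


The equation is x³ - 18y³ = 9. For fixed y, x³ = 18·y³ + 9, so a solution requires the RHS to be a perfect cube.
Strategy: iterate y from -30 to 30, compute RHS = 18·y³ + 9, and check whether it is a (positive or negative) perfect cube.
Check small values of y:
  y = 0: RHS = 9 is not a perfect cube.
  y = 1: RHS = 27 = (3)³ ⇒ x = 3 works.
  y = -1: RHS = -9 is not a perfect cube.
  y = 2: RHS = 153 is not a perfect cube.
  y = -2: RHS = -135 is not a perfect cube.
  y = 3: RHS = 495 is not a perfect cube.
  y = -3: RHS = -477 is not a perfect cube.
Continuing the search up to |y| = 30 finds no further solutions beyond those listed.
Collected solutions: (3, 1).

Solutions (with |y| ≤ 30): (3, 1).


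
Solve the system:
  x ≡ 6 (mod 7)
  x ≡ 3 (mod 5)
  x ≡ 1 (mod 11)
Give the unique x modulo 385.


Moduli 7, 5, 11 are pairwise coprime; by CRT there is a unique solution modulo M = 7 · 5 · 11 = 385.
Solve pairwise, accumulating the modulus:
  Start with x ≡ 6 (mod 7).
  Combine with x ≡ 3 (mod 5): since gcd(7, 5) = 1, we get a unique residue mod 35.
    Write x = 6 + 7·t and substitute into x ≡ 3 (mod 5): 7·t ≡ 3 − 6 = -3 (mod 5).
    Reduce coefficients mod 5: 2·t ≡ 2 (mod 5).
    The inverse of 2 mod 5 is 3 (since 2·3 = 6 = 1·5 + 1), so t ≡ 3·2 = 6 ≡ 1 (mod 5).
    Then x = 6 + 7·1 = 13, valid modulo lcm(7, 5) = 35: x ≡ 13 (mod 35).
  Combine with x ≡ 1 (mod 11): since gcd(35, 11) = 1, we get a unique residue mod 385.
    Write x = 13 + 35·t and substitute into x ≡ 1 (mod 11): 35·t ≡ 1 − 13 = -12 (mod 11).
    Reduce coefficients mod 11: 2·t ≡ 10 (mod 11).
    The inverse of 2 mod 11 is 6 (since 2·6 = 12 = 1·11 + 1), so t ≡ 6·10 = 60 ≡ 5 (mod 11).
    Then x = 13 + 35·5 = 188, valid modulo lcm(35, 11) = 385: x ≡ 188 (mod 385).
Verify: 188 mod 7 = 6 ✓, 188 mod 5 = 3 ✓, 188 mod 11 = 1 ✓.

x ≡ 188 (mod 385).


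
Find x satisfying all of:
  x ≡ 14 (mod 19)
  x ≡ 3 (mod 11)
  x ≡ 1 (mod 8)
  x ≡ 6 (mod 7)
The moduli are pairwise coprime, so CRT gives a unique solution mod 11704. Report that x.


Product of moduli M = 19 · 11 · 8 · 7 = 11704.
Merge one congruence at a time:
  Start: x ≡ 14 (mod 19).
  Combine with x ≡ 3 (mod 11); new modulus lcm = 209.
    Write x = 14 + 19·t and substitute into x ≡ 3 (mod 11): 19·t ≡ 3 − 14 = -11 (mod 11).
    Reduce coefficients mod 11: 8·t ≡ 0 (mod 11).
    The inverse of 8 mod 11 is 7 (since 8·7 = 56 = 5·11 + 1), so t ≡ 7·0 = 0 ≡ 0 (mod 11).
    Then x = 14 + 19·0 = 14, valid modulo lcm(19, 11) = 209: x ≡ 14 (mod 209).
  Combine with x ≡ 1 (mod 8); new modulus lcm = 1672.
    Write x = 14 + 209·t and substitute into x ≡ 1 (mod 8): 209·t ≡ 1 − 14 = -13 (mod 8).
    Reduce coefficients mod 8: 1·t ≡ 3 (mod 8).
    So t ≡ 3 (mod 8).
    Then x = 14 + 209·3 = 641, valid modulo lcm(209, 8) = 1672: x ≡ 641 (mod 1672).
  Combine with x ≡ 6 (mod 7); new modulus lcm = 11704.
    Write x = 641 + 1672·t and substitute into x ≡ 6 (mod 7): 1672·t ≡ 6 − 641 = -635 (mod 7).
    Reduce coefficients mod 7: 6·t ≡ 2 (mod 7).
    The inverse of 6 mod 7 is 6 (since 6·6 = 36 = 5·7 + 1), so t ≡ 6·2 = 12 ≡ 5 (mod 7).
    Then x = 641 + 1672·5 = 9001, valid modulo lcm(1672, 7) = 11704: x ≡ 9001 (mod 11704).
Verify against each original: 9001 mod 19 = 14, 9001 mod 11 = 3, 9001 mod 8 = 1, 9001 mod 7 = 6.

x ≡ 9001 (mod 11704).


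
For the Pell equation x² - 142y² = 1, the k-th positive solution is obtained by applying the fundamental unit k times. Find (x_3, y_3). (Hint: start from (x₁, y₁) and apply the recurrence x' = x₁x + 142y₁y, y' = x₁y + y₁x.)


Step 1: Find the fundamental solution (x₁, y₁) of x² - 142y² = 1.
  Expand √142 as a continued fraction. a₀ = ⌊√142⌋ = 11; iterate m_{k+1} = d_k·a_k − m_k, d_{k+1} = (142 − m_{k+1}²)/d_k, a_{k+1} = ⌊(a₀ + m_{k+1})/d_{k+1}⌋ (starting m₀ = 0, d₀ = 1), with convergents p_k = a_k·p_{k-1} + p_{k-2}, q_k = a_k·q_{k-1} + q_{k-2} (p₋₁ = 1, q₋₁ = 0):
  k = 0: a₀ = 11; p₀/q₀ = 11/1; p₀² − 142·q₀² = 121 − 142 = -21.
  k = 1: m = 11, d = 21, a = ⌊(11 + 11)/21⌋ = 1; p/q = (1·11 + 1)/(1·1 + 0) = 12/1; p² − 142·q² = 144 − 142 = 2.
  k = 2: m = 10, d = 2, a = ⌊(11 + 10)/2⌋ = 10; p/q = (10·12 + 11)/(10·1 + 1) = 131/11; p² − 142·q² = 17161 − 17182 = -21.
  k = 3: m = 10, d = 21, a = ⌊(11 + 10)/21⌋ = 1; p/q = (1·131 + 12)/(1·11 + 1) = 143/12; p² − 142·q² = 20449 − 20448 = 1.
  The first convergent with p² − 142·q² = 1 gives the fundamental solution (x₁, y₁) = (143, 12).
Step 2: Apply the recurrence (x_{n+1}, y_{n+1}) = (x₁x_n + 142y₁y_n, x₁y_n + y₁x_n) repeatedly.
  From (x_1, y_1) = (143, 12): x_2 = 143·143 + 142·12·12 = 40897; y_2 = 143·12 + 12·143 = 3432.
  From (x_2, y_2) = (40897, 3432): x_3 = 143·40897 + 142·12·3432 = 11696399; y_3 = 143·3432 + 12·40897 = 981540.
Step 3: Verify x_3² - 142·y_3² = 136805749567201 - 136805749567200 = 1 (should be 1). ✓

(x_1, y_1) = (143, 12); (x_3, y_3) = (11696399, 981540).


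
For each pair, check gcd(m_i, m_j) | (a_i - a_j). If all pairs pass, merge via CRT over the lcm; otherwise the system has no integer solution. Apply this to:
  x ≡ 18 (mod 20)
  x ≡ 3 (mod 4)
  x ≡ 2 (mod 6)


Moduli 20, 4, 6 are not pairwise coprime, so CRT works modulo lcm(m_i) when all pairwise compatibility conditions hold.
Pairwise compatibility: gcd(m_i, m_j) must divide a_i - a_j for every pair.
Merge one congruence at a time:
  Start: x ≡ 18 (mod 20).
  Combine with x ≡ 3 (mod 4): gcd(20, 4) = 4, and 3 - 18 = -15 is NOT divisible by 4.
    ⇒ system is inconsistent (no integer solution).

No solution (the system is inconsistent).


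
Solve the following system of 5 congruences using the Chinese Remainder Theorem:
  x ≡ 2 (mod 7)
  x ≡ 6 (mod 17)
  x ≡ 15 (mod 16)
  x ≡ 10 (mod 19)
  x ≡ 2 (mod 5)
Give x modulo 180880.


Product of moduli M = 7 · 17 · 16 · 19 · 5 = 180880.
Merge one congruence at a time:
  Start: x ≡ 2 (mod 7).
  Combine with x ≡ 6 (mod 17); new modulus lcm = 119.
    Write x = 2 + 7·t and substitute into x ≡ 6 (mod 17): 7·t ≡ 6 − 2 = 4 (mod 17).
    The inverse of 7 mod 17 is 5 (since 7·5 = 35 = 2·17 + 1), so t ≡ 5·4 = 20 ≡ 3 (mod 17).
    Then x = 2 + 7·3 = 23, valid modulo lcm(7, 17) = 119: x ≡ 23 (mod 119).
  Combine with x ≡ 15 (mod 16); new modulus lcm = 1904.
    Write x = 23 + 119·t and substitute into x ≡ 15 (mod 16): 119·t ≡ 15 − 23 = -8 (mod 16).
    Reduce coefficients mod 16: 7·t ≡ 8 (mod 16).
    The inverse of 7 mod 16 is 7 (since 7·7 = 49 = 3·16 + 1), so t ≡ 7·8 = 56 ≡ 8 (mod 16).
    Then x = 23 + 119·8 = 975, valid modulo lcm(119, 16) = 1904: x ≡ 975 (mod 1904).
  Combine with x ≡ 10 (mod 19); new modulus lcm = 36176.
    Write x = 975 + 1904·t and substitute into x ≡ 10 (mod 19): 1904·t ≡ 10 − 975 = -965 (mod 19).
    Reduce coefficients mod 19: 4·t ≡ 4 (mod 19).
    The inverse of 4 mod 19 is 5 (since 4·5 = 20 = 1·19 + 1), so t ≡ 5·4 = 20 ≡ 1 (mod 19).
    Then x = 975 + 1904·1 = 2879, valid modulo lcm(1904, 19) = 36176: x ≡ 2879 (mod 36176).
  Combine with x ≡ 2 (mod 5); new modulus lcm = 180880.
    Write x = 2879 + 36176·t and substitute into x ≡ 2 (mod 5): 36176·t ≡ 2 − 2879 = -2877 (mod 5).
    Reduce coefficients mod 5: 1·t ≡ 3 (mod 5).
    So t ≡ 3 (mod 5).
    Then x = 2879 + 36176·3 = 111407, valid modulo lcm(36176, 5) = 180880: x ≡ 111407 (mod 180880).
Verify against each original: 111407 mod 7 = 2, 111407 mod 17 = 6, 111407 mod 16 = 15, 111407 mod 19 = 10, 111407 mod 5 = 2.

x ≡ 111407 (mod 180880).


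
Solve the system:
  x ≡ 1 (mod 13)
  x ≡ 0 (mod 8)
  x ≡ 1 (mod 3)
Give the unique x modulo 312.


Moduli 13, 8, 3 are pairwise coprime; by CRT there is a unique solution modulo M = 13 · 8 · 3 = 312.
Solve pairwise, accumulating the modulus:
  Start with x ≡ 1 (mod 13).
  Combine with x ≡ 0 (mod 8): since gcd(13, 8) = 1, we get a unique residue mod 104.
    Write x = 1 + 13·t and substitute into x ≡ 0 (mod 8): 13·t ≡ 0 − 1 = -1 (mod 8).
    Reduce coefficients mod 8: 5·t ≡ 7 (mod 8).
    The inverse of 5 mod 8 is 5 (since 5·5 = 25 = 3·8 + 1), so t ≡ 5·7 = 35 ≡ 3 (mod 8).
    Then x = 1 + 13·3 = 40, valid modulo lcm(13, 8) = 104: x ≡ 40 (mod 104).
  Combine with x ≡ 1 (mod 3): since gcd(104, 3) = 1, we get a unique residue mod 312.
    Write x = 40 + 104·t and substitute into x ≡ 1 (mod 3): 104·t ≡ 1 − 40 = -39 (mod 3).
    Reduce coefficients mod 3: 2·t ≡ 0 (mod 3).
    The inverse of 2 mod 3 is 2 (since 2·2 = 4 = 1·3 + 1), so t ≡ 2·0 = 0 ≡ 0 (mod 3).
    Then x = 40 + 104·0 = 40, valid modulo lcm(104, 3) = 312: x ≡ 40 (mod 312).
Verify: 40 mod 13 = 1 ✓, 40 mod 8 = 0 ✓, 40 mod 3 = 1 ✓.

x ≡ 40 (mod 312).


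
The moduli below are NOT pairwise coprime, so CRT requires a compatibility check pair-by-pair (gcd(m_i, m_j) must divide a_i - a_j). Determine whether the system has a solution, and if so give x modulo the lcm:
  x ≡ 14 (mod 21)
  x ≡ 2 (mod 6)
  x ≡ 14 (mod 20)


Moduli 21, 6, 20 are not pairwise coprime, so CRT works modulo lcm(m_i) when all pairwise compatibility conditions hold.
Pairwise compatibility: gcd(m_i, m_j) must divide a_i - a_j for every pair.
Merge one congruence at a time:
  Start: x ≡ 14 (mod 21).
  Combine with x ≡ 2 (mod 6): gcd(21, 6) = 3; 2 - 14 = -12, which IS divisible by 3, so compatible.
    Write x = 14 + 21·t and substitute into x ≡ 2 (mod 6): 21·t ≡ 2 − 14 = -12 (mod 6).
    Divide the congruence (and modulus) by g = 3: 7·t ≡ -4 (mod 2).
    Reduce coefficients mod 2: 1·t ≡ 0 (mod 2).
    So t ≡ 0 (mod 2).
    Then x = 14 + 21·0 = 14, valid modulo lcm(21, 6) = 42: x ≡ 14 (mod 42).
  Combine with x ≡ 14 (mod 20): gcd(42, 20) = 2; 14 - 14 = 0, which IS divisible by 2, so compatible.
    Write x = 14 + 42·t and substitute into x ≡ 14 (mod 20): 42·t ≡ 14 − 14 = 0 (mod 20).
    Divide the congruence (and modulus) by g = 2: 21·t ≡ 0 (mod 10).
    Reduce coefficients mod 10: 1·t ≡ 0 (mod 10).
    So t ≡ 0 (mod 10).
    Then x = 14 + 42·0 = 14, valid modulo lcm(42, 20) = 420: x ≡ 14 (mod 420).
Verify: 14 mod 21 = 14, 14 mod 6 = 2, 14 mod 20 = 14.

x ≡ 14 (mod 420).


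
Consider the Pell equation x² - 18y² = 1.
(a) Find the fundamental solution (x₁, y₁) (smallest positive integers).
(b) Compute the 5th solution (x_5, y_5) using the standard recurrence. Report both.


Step 1: Find the fundamental solution (x₁, y₁) of x² - 18y² = 1.
  Expand √18 as a continued fraction. a₀ = ⌊√18⌋ = 4; iterate m_{k+1} = d_k·a_k − m_k, d_{k+1} = (18 − m_{k+1}²)/d_k, a_{k+1} = ⌊(a₀ + m_{k+1})/d_{k+1}⌋ (starting m₀ = 0, d₀ = 1), with convergents p_k = a_k·p_{k-1} + p_{k-2}, q_k = a_k·q_{k-1} + q_{k-2} (p₋₁ = 1, q₋₁ = 0):
  k = 0: a₀ = 4; p₀/q₀ = 4/1; p₀² − 18·q₀² = 16 − 18 = -2.
  k = 1: m = 4, d = 2, a = ⌊(4 + 4)/2⌋ = 4; p/q = (4·4 + 1)/(4·1 + 0) = 17/4; p² − 18·q² = 289 − 288 = 1.
  The first convergent with p² − 18·q² = 1 gives the fundamental solution (x₁, y₁) = (17, 4).
Step 2: Apply the recurrence (x_{n+1}, y_{n+1}) = (x₁x_n + 18y₁y_n, x₁y_n + y₁x_n) repeatedly.
  From (x_1, y_1) = (17, 4): x_2 = 17·17 + 18·4·4 = 577; y_2 = 17·4 + 4·17 = 136.
  From (x_2, y_2) = (577, 136): x_3 = 17·577 + 18·4·136 = 19601; y_3 = 17·136 + 4·577 = 4620.
  From (x_3, y_3) = (19601, 4620): x_4 = 17·19601 + 18·4·4620 = 665857; y_4 = 17·4620 + 4·19601 = 156944.
  From (x_4, y_4) = (665857, 156944): x_5 = 17·665857 + 18·4·156944 = 22619537; y_5 = 17·156944 + 4·665857 = 5331476.
Step 3: Verify x_5² - 18·y_5² = 511643454094369 - 511643454094368 = 1 (should be 1). ✓

(x_1, y_1) = (17, 4); (x_5, y_5) = (22619537, 5331476).


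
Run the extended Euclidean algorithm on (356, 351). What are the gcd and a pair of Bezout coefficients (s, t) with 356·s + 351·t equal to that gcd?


Euclidean algorithm on (356, 351) — divide until remainder is 0:
  356 = 1 · 351 + 5
  351 = 70 · 5 + 1
  5 = 5 · 1 + 0
gcd(356, 351) = 1.
Track Bezout coefficients alongside the remainders: start with r₀ = 356 = a·1 + b·0 (s = 1, t = 0) and r₁ = 351 = a·0 + b·1 (s = 0, t = 1); each new remainder r_{k+1} = r_{k-1} − q_k·r_k inherits s_{k+1} = s_{k-1} − q_k·s_k, t_{k+1} = t_{k-1} − q_k·t_k, so r_k = a·s_k + b·t_k at every step:
  q = 1: r = 5, s = 1 − 1·0 = 1, t = 0 − 1·1 = -1  (check: 356·1 + 351·(-1) = 5)
  q = 70: r = 1, s = 0 − 70·1 = -70, t = 1 − 70·(-1) = 71  (check: 356·(-70) + 351·71 = 1)
The row with r = 1 (the gcd) gives the Bezout coefficients s = -70, t = 71.
Result: 356 · (-70) + 351 · (71) = 1.

gcd(356, 351) = 1; s = -70, t = 71 (check: 356·(-70) + 351·71 = 1).


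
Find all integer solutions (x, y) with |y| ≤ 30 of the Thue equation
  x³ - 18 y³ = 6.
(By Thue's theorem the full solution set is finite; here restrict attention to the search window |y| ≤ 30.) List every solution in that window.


The equation is x³ - 18y³ = 6. For fixed y, x³ = 18·y³ + 6, so a solution requires the RHS to be a perfect cube.
Strategy: iterate y from -30 to 30, compute RHS = 18·y³ + 6, and check whether it is a (positive or negative) perfect cube.
Check small values of y:
  y = 0: RHS = 6 is not a perfect cube.
  y = 1: RHS = 24 is not a perfect cube.
  y = -1: RHS = -12 is not a perfect cube.
  y = 2: RHS = 150 is not a perfect cube.
  y = -2: RHS = -138 is not a perfect cube.
  y = 3: RHS = 492 is not a perfect cube.
  y = -3: RHS = -480 is not a perfect cube.
Continuing the search up to |y| = 30 finds no solutions either.
No (x, y) in the scanned range satisfies the equation.

No integer solutions with |y| ≤ 30.


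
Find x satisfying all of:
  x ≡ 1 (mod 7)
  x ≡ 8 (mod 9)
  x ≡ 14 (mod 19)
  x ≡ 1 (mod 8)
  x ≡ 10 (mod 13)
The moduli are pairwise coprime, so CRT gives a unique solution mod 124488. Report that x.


Product of moduli M = 7 · 9 · 19 · 8 · 13 = 124488.
Merge one congruence at a time:
  Start: x ≡ 1 (mod 7).
  Combine with x ≡ 8 (mod 9); new modulus lcm = 63.
    Write x = 1 + 7·t and substitute into x ≡ 8 (mod 9): 7·t ≡ 8 − 1 = 7 (mod 9).
    The inverse of 7 mod 9 is 4 (since 7·4 = 28 = 3·9 + 1), so t ≡ 4·7 = 28 ≡ 1 (mod 9).
    Then x = 1 + 7·1 = 8, valid modulo lcm(7, 9) = 63: x ≡ 8 (mod 63).
  Combine with x ≡ 14 (mod 19); new modulus lcm = 1197.
    Write x = 8 + 63·t and substitute into x ≡ 14 (mod 19): 63·t ≡ 14 − 8 = 6 (mod 19).
    Reduce coefficients mod 19: 6·t ≡ 6 (mod 19).
    The inverse of 6 mod 19 is 16 (since 6·16 = 96 = 5·19 + 1), so t ≡ 16·6 = 96 ≡ 1 (mod 19).
    Then x = 8 + 63·1 = 71, valid modulo lcm(63, 19) = 1197: x ≡ 71 (mod 1197).
  Combine with x ≡ 1 (mod 8); new modulus lcm = 9576.
    Write x = 71 + 1197·t and substitute into x ≡ 1 (mod 8): 1197·t ≡ 1 − 71 = -70 (mod 8).
    Reduce coefficients mod 8: 5·t ≡ 2 (mod 8).
    The inverse of 5 mod 8 is 5 (since 5·5 = 25 = 3·8 + 1), so t ≡ 5·2 = 10 ≡ 2 (mod 8).
    Then x = 71 + 1197·2 = 2465, valid modulo lcm(1197, 8) = 9576: x ≡ 2465 (mod 9576).
  Combine with x ≡ 10 (mod 13); new modulus lcm = 124488.
    Write x = 2465 + 9576·t and substitute into x ≡ 10 (mod 13): 9576·t ≡ 10 − 2465 = -2455 (mod 13).
    Reduce coefficients mod 13: 8·t ≡ 2 (mod 13).
    The inverse of 8 mod 13 is 5 (since 8·5 = 40 = 3·13 + 1), so t ≡ 5·2 = 10 ≡ 10 (mod 13).
    Then x = 2465 + 9576·10 = 98225, valid modulo lcm(9576, 13) = 124488: x ≡ 98225 (mod 124488).
Verify against each original: 98225 mod 7 = 1, 98225 mod 9 = 8, 98225 mod 19 = 14, 98225 mod 8 = 1, 98225 mod 13 = 10.

x ≡ 98225 (mod 124488).
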